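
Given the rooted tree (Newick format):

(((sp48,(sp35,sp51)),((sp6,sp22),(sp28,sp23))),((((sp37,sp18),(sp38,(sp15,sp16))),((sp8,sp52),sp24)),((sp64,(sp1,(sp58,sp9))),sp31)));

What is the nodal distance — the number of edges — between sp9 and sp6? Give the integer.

The MRCA of sp9 and sp6 is the root of the tree.
From sp9 up to that node: 6 branches. From sp6 up to the same node: 4 branches. Total: 6 + 4 = 10.

10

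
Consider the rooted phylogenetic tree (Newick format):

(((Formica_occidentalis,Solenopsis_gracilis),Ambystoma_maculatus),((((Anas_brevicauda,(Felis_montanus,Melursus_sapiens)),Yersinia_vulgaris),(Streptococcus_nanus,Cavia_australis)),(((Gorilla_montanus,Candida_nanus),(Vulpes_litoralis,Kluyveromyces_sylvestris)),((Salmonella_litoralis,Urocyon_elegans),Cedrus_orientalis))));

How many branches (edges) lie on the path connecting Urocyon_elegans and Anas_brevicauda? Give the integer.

The MRCA of Urocyon_elegans and Anas_brevicauda is the node subtending ((((Anas_brevicauda,(Felis_montanus,Melursus_sapiens)),Yersinia_vulgaris),(Streptococcus_nanus,Cavia_australis)),(((Gorilla_montanus,Candida_nanus),(Vulpes_litoralis,Kluyveromyces_sylvestris)),((Salmonella_litoralis,Urocyon_elegans),Cedrus_orientalis))).
From Urocyon_elegans up to that node: 4 branches. From Anas_brevicauda up to the same node: 4 branches. Total: 4 + 4 = 8.

8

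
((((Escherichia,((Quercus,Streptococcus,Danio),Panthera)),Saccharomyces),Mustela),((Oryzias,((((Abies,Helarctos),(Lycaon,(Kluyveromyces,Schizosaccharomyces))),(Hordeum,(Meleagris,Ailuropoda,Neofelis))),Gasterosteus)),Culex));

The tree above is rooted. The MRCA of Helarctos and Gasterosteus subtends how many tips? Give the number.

10

The MRCA of Helarctos and Gasterosteus is the node subtending ((((Abies,Helarctos),(Lycaon,(Kluyveromyces,Schizosaccharomyces))),(Hordeum,(Meleagris,Ailuropoda,Neofelis))),Gasterosteus).
That clade contains 10 terminal taxa: Abies, Ailuropoda, Gasterosteus, Helarctos, Hordeum, Kluyveromyces, Lycaon, Meleagris, Neofelis, Schizosaccharomyces.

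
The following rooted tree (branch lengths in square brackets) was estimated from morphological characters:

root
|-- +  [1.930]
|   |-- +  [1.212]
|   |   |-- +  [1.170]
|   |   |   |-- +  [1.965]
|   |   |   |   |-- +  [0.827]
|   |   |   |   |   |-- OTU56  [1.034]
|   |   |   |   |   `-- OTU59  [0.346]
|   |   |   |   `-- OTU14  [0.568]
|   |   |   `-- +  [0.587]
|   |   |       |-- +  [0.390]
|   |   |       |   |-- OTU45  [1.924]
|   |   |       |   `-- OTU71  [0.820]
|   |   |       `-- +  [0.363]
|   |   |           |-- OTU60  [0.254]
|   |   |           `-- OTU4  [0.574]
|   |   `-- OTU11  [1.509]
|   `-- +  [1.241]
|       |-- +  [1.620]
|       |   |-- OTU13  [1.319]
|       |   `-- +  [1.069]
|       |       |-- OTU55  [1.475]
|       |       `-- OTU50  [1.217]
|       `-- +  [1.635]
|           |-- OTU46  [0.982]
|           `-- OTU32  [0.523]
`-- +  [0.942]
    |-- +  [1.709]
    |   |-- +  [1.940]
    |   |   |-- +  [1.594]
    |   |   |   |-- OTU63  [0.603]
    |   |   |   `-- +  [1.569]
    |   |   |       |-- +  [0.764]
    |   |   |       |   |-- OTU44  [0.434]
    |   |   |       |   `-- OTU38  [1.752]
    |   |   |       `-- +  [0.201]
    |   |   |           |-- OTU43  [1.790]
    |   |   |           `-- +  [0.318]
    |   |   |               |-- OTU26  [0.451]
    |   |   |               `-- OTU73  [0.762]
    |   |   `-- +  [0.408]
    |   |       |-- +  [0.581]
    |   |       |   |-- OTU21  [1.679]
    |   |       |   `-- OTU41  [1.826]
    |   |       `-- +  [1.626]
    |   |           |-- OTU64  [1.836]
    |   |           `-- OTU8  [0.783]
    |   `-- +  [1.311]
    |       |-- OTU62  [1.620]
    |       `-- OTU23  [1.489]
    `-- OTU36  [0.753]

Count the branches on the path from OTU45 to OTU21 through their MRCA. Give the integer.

12

The MRCA of OTU45 and OTU21 is the root of the tree.
From OTU45 up to that node: 6 branches. From OTU21 up to the same node: 6 branches. Total: 6 + 6 = 12.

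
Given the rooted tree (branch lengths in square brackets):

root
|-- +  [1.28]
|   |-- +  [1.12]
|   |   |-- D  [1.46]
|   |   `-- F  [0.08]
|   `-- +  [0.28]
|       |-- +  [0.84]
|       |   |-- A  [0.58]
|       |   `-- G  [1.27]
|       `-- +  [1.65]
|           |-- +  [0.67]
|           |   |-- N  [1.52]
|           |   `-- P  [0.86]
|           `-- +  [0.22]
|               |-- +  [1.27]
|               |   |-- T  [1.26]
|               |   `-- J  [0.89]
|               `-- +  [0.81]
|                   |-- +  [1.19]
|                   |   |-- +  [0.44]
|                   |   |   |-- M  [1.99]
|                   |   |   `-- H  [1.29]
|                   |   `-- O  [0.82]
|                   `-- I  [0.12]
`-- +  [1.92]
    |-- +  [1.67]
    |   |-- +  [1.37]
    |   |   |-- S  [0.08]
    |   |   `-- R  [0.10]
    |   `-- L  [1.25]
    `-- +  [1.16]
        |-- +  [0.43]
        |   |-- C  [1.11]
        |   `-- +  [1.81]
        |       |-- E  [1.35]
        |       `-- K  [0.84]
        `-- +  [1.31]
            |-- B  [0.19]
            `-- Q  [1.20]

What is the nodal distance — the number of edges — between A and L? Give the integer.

The MRCA of A and L is the root of the tree.
From A up to that node: 4 branches. From L up to the same node: 3 branches. Total: 4 + 3 = 7.

7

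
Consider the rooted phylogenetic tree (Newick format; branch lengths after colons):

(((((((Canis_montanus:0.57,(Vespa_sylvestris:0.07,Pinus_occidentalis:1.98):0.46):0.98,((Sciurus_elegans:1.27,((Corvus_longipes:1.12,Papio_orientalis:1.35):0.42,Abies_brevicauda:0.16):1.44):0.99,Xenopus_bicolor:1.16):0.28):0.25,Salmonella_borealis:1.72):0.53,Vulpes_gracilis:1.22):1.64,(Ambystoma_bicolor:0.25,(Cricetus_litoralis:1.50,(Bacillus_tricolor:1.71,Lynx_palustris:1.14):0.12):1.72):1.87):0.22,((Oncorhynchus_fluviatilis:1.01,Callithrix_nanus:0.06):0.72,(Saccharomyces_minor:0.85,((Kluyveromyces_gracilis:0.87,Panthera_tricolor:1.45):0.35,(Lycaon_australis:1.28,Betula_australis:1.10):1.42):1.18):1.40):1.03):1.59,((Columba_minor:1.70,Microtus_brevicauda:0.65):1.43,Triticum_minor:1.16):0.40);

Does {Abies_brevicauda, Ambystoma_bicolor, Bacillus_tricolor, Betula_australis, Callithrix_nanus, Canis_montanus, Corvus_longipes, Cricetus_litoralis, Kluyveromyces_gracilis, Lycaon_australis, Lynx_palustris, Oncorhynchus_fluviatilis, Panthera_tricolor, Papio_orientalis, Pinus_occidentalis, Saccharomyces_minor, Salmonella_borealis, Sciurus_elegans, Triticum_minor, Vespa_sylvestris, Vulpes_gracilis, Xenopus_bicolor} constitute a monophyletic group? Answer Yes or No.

The MRCA of the listed taxa is the root, so the smallest clade containing them is the whole tree.
That clade also contains Columba_minor, Microtus_brevicauda, which are not in the proposed group, so the group is not monophyletic.

No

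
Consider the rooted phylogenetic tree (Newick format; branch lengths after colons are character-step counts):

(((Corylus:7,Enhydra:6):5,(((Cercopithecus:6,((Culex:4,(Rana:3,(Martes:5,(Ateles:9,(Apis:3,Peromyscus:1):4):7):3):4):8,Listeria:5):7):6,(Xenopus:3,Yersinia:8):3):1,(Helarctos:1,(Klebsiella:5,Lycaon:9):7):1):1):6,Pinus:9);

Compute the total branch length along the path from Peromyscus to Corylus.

The path runs Peromyscus → … → MRCA → … → Corylus; the MRCA is the node subtending ((Corylus,Enhydra),(((Cercopithecus,((Culex,(Rana,(Martes,(Ateles,(Apis,Peromyscus))))),Listeria)),(Xenopus,Yersinia)),(Helarctos,(Klebsiella,Lycaon)))).
Branch lengths along that path: 1 + 4 + 7 + 3 + 4 + 8 + 7 + 6 + 1 + 1 + 5 + 7 = 54.

54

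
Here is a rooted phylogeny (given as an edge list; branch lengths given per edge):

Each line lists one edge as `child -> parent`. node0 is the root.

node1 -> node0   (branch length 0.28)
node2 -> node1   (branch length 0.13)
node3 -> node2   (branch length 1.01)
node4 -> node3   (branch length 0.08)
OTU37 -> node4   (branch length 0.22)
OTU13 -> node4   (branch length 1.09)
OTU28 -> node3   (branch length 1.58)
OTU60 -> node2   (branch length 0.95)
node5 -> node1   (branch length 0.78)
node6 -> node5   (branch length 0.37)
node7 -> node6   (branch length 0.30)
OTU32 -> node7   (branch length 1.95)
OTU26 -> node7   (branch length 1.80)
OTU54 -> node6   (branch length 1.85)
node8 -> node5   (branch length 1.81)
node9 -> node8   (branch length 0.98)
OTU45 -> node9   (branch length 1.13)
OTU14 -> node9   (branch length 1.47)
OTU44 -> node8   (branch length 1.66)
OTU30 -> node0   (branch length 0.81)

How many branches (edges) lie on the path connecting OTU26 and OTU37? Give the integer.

8

The MRCA of OTU26 and OTU37 is the node subtending ((((OTU37,OTU13),OTU28),OTU60),(((OTU32,OTU26),OTU54),((OTU45,OTU14),OTU44))).
From OTU26 up to that node: 4 branches. From OTU37 up to the same node: 4 branches. Total: 4 + 4 = 8.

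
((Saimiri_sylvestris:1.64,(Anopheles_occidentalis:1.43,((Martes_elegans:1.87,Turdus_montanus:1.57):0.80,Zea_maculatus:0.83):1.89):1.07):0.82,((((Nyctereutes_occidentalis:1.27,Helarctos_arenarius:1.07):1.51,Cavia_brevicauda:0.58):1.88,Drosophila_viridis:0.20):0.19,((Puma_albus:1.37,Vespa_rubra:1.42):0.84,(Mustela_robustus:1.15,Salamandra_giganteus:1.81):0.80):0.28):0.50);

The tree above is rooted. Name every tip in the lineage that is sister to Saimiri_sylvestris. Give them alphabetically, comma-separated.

Anopheles_occidentalis, Martes_elegans, Turdus_montanus, Zea_maculatus

Saimiri_sylvestris attaches to the tree at the node subtending (Saimiri_sylvestris,(Anopheles_occidentalis,((Martes_elegans,Turdus_montanus),Zea_maculatus))).
The other lineage descending from that same node — the sister group — is (Anopheles_occidentalis,((Martes_elegans,Turdus_montanus),Zea_maculatus)); its 4 tips in alphabetical order are the answer.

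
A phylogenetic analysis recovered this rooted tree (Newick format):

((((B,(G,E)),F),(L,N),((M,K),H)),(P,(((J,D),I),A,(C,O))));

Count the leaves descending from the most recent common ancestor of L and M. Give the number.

The MRCA of L and M is the node subtending (((B,(G,E)),F),(L,N),((M,K),H)).
That clade contains 9 terminal taxa: B, E, F, G, H, K, L, M, N.

9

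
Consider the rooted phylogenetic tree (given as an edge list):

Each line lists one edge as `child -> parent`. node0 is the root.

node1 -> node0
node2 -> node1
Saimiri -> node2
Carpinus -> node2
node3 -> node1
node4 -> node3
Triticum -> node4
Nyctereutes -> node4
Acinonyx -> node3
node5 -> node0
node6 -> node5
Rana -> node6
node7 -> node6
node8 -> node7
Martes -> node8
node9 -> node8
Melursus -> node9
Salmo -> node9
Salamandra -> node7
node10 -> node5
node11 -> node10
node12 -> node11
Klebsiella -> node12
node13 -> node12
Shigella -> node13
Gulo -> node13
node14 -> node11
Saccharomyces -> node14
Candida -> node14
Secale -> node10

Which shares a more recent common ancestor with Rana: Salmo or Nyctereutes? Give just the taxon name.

Salmo

The MRCA of Rana and Salmo subtends (Rana,((Martes,(Melursus,Salmo)),Salamandra)) (5 taxa).
The MRCA of Rana and Nyctereutes is the root, subtending the entire tree (16 taxa).
The first is nested inside the second, so Rana shares a more recent common ancestor with Salmo.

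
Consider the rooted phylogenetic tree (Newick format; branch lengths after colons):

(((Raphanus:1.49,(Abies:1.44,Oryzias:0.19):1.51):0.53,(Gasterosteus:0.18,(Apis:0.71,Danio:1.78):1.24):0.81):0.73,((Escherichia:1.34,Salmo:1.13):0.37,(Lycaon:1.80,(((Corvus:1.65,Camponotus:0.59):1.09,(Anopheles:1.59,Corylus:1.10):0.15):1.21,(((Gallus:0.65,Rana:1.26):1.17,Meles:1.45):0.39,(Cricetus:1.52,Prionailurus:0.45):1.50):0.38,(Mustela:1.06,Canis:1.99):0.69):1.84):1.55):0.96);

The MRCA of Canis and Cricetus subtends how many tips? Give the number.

The MRCA of Canis and Cricetus is the node subtending (((Corvus,Camponotus),(Anopheles,Corylus)),(((Gallus,Rana),Meles),(Cricetus,Prionailurus)),(Mustela,Canis)).
That clade contains 11 terminal taxa: Anopheles, Camponotus, Canis, Corvus, Corylus, Cricetus, Gallus, Meles, Mustela, Prionailurus, Rana.

11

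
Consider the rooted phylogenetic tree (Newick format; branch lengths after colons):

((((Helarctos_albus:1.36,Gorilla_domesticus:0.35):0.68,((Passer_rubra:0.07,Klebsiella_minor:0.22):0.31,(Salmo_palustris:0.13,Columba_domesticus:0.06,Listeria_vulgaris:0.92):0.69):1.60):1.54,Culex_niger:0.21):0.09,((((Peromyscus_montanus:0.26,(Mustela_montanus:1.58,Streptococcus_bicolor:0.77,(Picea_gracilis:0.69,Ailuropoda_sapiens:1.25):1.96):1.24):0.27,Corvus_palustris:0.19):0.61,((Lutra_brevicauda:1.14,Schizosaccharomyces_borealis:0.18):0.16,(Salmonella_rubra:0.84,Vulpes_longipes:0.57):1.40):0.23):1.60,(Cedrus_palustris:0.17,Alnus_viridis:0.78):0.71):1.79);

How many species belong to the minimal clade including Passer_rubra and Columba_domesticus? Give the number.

5

The MRCA of Passer_rubra and Columba_domesticus is the node subtending ((Passer_rubra,Klebsiella_minor),(Salmo_palustris,Columba_domesticus,Listeria_vulgaris)).
That clade contains 5 terminal taxa: Columba_domesticus, Klebsiella_minor, Listeria_vulgaris, Passer_rubra, Salmo_palustris.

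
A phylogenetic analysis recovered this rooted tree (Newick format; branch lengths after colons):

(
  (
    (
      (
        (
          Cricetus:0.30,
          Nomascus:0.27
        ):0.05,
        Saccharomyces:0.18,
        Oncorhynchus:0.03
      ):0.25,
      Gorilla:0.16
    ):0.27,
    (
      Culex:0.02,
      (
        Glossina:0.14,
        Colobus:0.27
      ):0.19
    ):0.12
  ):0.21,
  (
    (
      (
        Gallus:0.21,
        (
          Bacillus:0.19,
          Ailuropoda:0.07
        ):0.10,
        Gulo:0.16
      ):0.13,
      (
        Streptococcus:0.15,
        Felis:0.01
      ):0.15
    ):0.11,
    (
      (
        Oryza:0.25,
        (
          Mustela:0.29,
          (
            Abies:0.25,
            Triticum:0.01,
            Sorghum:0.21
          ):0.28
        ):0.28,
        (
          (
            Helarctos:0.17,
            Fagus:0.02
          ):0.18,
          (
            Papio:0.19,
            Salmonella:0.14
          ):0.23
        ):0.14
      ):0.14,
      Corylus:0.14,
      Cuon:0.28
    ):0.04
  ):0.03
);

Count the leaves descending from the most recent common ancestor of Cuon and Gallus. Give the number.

17

The MRCA of Cuon and Gallus is the node subtending (((Gallus,(Bacillus,Ailuropoda),Gulo),(Streptococcus,Felis)),((Oryza,(Mustela,(Abies,Triticum,Sorghum)),((Helarctos,Fagus),(Papio,Salmonella))),Corylus,Cuon)).
That clade contains 17 terminal taxa: Abies, Ailuropoda, Bacillus, Corylus, Cuon, Fagus, Felis, Gallus, Gulo, Helarctos, Mustela, Oryza, Papio, Salmonella, Sorghum, Streptococcus, Triticum.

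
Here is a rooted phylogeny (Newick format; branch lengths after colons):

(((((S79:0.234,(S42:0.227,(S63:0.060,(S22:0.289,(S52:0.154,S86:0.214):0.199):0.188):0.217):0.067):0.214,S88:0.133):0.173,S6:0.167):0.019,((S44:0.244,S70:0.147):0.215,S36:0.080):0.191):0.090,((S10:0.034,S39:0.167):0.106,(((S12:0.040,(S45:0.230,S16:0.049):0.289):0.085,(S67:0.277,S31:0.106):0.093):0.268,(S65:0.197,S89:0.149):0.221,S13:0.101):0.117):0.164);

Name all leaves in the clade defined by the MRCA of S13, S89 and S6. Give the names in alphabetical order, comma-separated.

Tracing S13: it sits inside (((S12,(S45,S16)),(S67,S31)),(S65,S89),S13).
Tracing S89: it sits inside (S65,S89).
Tracing S6: it sits inside (((S79,(S42,(S63,(S22,(S52,S86))))),S88),S6).
The smallest clade enclosing all 3 is the whole tree (their MRCA is the root), so the answer is all 21 tips in alphabetical order.

S10, S12, S13, S16, S22, S31, S36, S39, S42, S44, S45, S52, S6, S63, S65, S67, S70, S79, S86, S88, S89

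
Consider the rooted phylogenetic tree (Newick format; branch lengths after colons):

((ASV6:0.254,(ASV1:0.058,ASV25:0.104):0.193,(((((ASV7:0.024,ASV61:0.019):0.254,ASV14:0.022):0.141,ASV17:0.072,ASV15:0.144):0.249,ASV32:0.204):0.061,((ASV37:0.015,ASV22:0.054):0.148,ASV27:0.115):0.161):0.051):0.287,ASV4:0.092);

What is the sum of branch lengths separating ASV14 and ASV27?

0.749

The path runs ASV14 → … → MRCA → … → ASV27; the MRCA is the node subtending (((((ASV7,ASV61),ASV14),ASV17,ASV15),ASV32),((ASV37,ASV22),ASV27)).
Branch lengths along that path: 0.022 + 0.141 + 0.249 + 0.061 + 0.161 + 0.115 = 0.749.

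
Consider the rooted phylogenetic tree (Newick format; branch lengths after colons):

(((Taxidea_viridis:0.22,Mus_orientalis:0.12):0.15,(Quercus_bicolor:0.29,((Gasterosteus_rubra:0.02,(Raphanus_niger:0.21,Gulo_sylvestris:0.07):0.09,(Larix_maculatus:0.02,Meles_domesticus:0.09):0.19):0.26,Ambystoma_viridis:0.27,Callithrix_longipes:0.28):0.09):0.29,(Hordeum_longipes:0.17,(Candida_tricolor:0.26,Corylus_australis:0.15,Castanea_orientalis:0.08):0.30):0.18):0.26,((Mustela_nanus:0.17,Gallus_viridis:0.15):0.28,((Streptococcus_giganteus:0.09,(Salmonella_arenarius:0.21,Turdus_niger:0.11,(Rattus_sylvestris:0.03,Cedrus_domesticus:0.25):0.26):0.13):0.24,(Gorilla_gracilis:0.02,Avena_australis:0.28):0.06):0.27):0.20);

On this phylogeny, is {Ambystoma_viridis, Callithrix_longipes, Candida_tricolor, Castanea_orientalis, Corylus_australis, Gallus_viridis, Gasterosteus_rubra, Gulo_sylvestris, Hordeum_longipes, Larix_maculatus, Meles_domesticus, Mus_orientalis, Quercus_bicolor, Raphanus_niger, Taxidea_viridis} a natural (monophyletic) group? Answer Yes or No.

No

The MRCA of the listed taxa is the root, so the smallest clade containing them is the whole tree.
That clade also contains Avena_australis, Cedrus_domesticus, Gorilla_gracilis, Mustela_nanus, Rattus_sylvestris, Salmonella_arenarius, Streptococcus_giganteus, Turdus_niger, which are not in the proposed group, so the group is not monophyletic.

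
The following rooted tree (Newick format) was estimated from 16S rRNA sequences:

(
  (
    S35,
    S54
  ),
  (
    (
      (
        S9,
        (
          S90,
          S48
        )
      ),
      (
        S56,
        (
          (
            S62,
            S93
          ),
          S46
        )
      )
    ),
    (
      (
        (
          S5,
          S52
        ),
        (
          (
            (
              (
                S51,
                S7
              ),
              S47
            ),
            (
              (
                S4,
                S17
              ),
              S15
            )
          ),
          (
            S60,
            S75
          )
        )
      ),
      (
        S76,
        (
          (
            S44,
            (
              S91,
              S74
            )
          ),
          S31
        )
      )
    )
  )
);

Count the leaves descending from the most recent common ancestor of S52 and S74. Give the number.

15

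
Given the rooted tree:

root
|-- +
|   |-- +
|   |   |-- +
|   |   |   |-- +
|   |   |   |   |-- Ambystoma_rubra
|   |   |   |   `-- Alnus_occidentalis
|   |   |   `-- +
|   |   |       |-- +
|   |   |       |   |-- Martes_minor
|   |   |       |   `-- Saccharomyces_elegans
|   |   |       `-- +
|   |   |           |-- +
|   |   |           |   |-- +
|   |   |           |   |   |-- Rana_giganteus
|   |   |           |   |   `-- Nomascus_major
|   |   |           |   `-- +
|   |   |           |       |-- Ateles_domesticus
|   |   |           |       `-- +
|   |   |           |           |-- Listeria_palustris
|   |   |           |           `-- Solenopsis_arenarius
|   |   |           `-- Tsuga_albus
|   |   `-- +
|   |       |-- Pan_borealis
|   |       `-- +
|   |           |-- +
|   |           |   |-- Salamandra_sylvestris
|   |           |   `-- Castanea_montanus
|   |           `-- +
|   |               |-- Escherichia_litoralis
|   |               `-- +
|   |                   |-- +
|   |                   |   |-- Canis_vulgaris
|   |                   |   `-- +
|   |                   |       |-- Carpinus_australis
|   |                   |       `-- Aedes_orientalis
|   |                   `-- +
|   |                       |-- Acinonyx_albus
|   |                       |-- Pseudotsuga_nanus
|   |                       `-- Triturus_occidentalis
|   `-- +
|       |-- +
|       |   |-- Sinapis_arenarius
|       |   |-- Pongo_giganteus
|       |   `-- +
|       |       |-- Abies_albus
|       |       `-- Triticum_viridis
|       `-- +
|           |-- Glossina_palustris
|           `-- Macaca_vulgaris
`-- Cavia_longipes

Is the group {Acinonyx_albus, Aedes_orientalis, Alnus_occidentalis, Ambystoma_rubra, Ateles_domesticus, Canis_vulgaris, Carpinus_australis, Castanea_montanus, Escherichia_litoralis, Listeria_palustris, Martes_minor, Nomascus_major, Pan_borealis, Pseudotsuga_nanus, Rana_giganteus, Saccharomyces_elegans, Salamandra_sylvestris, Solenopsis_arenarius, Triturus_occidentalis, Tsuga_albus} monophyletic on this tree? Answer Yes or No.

Yes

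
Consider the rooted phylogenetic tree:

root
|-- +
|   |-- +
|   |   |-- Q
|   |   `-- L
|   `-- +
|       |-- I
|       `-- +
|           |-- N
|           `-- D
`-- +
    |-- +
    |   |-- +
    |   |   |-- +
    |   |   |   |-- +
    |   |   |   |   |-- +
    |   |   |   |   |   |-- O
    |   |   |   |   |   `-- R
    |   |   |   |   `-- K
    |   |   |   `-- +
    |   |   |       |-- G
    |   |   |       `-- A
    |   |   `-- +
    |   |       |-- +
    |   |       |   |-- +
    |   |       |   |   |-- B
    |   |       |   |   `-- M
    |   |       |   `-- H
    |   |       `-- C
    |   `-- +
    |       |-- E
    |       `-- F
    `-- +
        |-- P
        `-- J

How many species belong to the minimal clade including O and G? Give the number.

5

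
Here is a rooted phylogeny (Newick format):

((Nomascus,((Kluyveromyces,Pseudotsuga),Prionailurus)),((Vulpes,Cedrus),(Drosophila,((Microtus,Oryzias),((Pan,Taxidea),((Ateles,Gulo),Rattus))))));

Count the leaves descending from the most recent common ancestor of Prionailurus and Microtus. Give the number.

14

The MRCA of Prionailurus and Microtus is the root, so the clade is the entire tree.
That clade contains 14 terminal taxa: Ateles, Cedrus, Drosophila, Gulo, Kluyveromyces, Microtus, Nomascus, Oryzias, Pan, Prionailurus, Pseudotsuga, Rattus, Taxidea, Vulpes.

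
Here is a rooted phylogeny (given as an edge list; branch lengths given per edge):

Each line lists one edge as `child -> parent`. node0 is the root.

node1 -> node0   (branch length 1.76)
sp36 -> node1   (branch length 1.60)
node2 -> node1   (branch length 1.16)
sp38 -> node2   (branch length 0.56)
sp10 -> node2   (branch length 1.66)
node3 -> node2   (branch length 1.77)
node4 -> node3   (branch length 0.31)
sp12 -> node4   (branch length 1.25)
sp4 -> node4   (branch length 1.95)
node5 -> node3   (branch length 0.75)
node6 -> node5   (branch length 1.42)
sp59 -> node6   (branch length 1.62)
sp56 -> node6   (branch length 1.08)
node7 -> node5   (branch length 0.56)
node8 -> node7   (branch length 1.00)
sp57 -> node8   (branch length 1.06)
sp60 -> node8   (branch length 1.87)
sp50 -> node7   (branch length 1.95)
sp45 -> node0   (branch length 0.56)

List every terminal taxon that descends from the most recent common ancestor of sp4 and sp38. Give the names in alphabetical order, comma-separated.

Tracing sp4: it sits inside (sp12,sp4).
Tracing sp38: it sits inside (sp38,sp10,((sp12,sp4),((sp59,sp56),((sp57,sp60),sp50)))).
The smallest clade enclosing both is (sp38,sp10,((sp12,sp4),((sp59,sp56),((sp57,sp60),sp50)))); the answer is its 9 terminal taxa in alphabetical order.

sp10, sp12, sp38, sp4, sp50, sp56, sp57, sp59, sp60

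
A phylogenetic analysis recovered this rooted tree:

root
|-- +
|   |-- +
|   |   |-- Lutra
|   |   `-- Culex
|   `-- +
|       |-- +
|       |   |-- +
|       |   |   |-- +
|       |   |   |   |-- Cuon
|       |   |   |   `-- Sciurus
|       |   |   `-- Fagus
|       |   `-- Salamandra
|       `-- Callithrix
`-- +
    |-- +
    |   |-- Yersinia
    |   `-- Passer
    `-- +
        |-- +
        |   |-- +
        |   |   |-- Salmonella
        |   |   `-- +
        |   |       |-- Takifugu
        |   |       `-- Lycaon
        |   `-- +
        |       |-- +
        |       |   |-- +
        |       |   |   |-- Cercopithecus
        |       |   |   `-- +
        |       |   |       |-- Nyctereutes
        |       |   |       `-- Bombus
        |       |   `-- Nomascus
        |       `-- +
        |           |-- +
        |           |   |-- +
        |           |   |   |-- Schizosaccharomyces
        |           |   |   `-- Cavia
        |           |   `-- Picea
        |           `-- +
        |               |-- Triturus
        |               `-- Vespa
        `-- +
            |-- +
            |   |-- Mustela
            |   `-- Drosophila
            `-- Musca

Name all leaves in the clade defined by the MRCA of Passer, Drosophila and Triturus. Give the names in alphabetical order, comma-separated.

Bombus, Cavia, Cercopithecus, Drosophila, Lycaon, Musca, Mustela, Nomascus, Nyctereutes, Passer, Picea, Salmonella, Schizosaccharomyces, Takifugu, Triturus, Vespa, Yersinia

Tracing Passer: it sits inside (Yersinia,Passer).
Tracing Drosophila: it sits inside (Mustela,Drosophila).
Tracing Triturus: it sits inside (Triturus,Vespa).
The smallest clade enclosing all 3 is ((Yersinia,Passer),(((Salmonella,(Takifugu,Lycaon)),(((Cercopithecus,(Nyctereutes,Bombus)),Nomascus),(((Schizosaccharomyces,Cavia),Picea),(Triturus,Vespa)))),((Mustela,Drosophila),Musca))); the answer is its 17 terminal taxa in alphabetical order.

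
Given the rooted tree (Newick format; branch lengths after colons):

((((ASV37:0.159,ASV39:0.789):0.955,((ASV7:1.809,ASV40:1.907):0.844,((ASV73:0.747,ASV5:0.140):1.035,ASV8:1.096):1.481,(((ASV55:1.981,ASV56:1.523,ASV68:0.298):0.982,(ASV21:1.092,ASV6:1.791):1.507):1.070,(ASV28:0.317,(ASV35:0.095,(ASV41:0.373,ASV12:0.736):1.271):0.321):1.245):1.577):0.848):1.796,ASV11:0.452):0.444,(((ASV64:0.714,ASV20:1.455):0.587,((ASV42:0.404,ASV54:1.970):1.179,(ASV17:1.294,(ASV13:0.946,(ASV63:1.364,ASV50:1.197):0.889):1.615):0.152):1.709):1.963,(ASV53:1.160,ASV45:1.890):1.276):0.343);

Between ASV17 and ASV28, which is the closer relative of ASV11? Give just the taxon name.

The MRCA of ASV11 and ASV28 subtends (((ASV37,ASV39),((ASV7,ASV40),((ASV73,ASV5),ASV8),(((ASV55,ASV56,ASV68),(ASV21,ASV6)),(ASV28,(ASV35,(ASV41,ASV12)))))),ASV11) (17 taxa).
The MRCA of ASV11 and ASV17 is the root, subtending the entire tree (27 taxa).
The first is nested inside the second, so ASV11 shares a more recent common ancestor with ASV28.

ASV28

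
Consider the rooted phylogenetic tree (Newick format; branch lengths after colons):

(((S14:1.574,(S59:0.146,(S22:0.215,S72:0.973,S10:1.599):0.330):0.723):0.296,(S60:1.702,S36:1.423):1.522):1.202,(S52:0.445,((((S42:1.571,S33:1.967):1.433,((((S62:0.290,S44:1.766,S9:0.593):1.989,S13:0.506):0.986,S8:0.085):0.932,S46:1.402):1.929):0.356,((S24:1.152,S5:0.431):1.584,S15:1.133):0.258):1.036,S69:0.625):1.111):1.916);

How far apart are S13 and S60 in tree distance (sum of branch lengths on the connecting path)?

13.198

The path runs S13 → … → MRCA → … → S60; the MRCA is the root of the tree.
Branch lengths along that path: 0.506 + 0.986 + 0.932 + 1.929 + 0.356 + 1.036 + 1.111 + 1.916 + 1.202 + 1.522 + 1.702 = 13.198.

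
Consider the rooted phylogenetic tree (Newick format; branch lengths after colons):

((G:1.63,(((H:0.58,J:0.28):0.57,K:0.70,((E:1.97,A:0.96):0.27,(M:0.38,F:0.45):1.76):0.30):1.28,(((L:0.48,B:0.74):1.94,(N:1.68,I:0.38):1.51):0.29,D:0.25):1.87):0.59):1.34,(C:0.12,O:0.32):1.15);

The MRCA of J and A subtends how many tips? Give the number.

7

The MRCA of J and A is the node subtending ((H,J),K,((E,A),(M,F))).
That clade contains 7 terminal taxa: A, E, F, H, J, K, M.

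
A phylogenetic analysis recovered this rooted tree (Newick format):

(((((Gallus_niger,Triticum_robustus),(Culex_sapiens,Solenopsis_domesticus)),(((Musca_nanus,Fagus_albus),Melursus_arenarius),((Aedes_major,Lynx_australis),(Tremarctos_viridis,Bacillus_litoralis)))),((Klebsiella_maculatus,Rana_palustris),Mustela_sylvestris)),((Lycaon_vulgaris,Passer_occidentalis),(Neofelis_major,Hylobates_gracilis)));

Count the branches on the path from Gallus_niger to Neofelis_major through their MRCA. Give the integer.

8

The MRCA of Gallus_niger and Neofelis_major is the root of the tree.
From Gallus_niger up to that node: 5 branches. From Neofelis_major up to the same node: 3 branches. Total: 5 + 3 = 8.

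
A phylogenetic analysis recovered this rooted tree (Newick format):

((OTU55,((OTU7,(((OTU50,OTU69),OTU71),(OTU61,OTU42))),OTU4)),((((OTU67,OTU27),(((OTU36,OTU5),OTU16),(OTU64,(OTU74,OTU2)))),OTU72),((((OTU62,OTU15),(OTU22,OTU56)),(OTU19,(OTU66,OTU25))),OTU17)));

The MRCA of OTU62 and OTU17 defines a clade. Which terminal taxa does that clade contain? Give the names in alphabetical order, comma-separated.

Tracing OTU62: it sits inside (OTU62,OTU15).
Tracing OTU17: it sits inside ((((OTU62,OTU15),(OTU22,OTU56)),(OTU19,(OTU66,OTU25))),OTU17).
The smallest clade enclosing both is ((((OTU62,OTU15),(OTU22,OTU56)),(OTU19,(OTU66,OTU25))),OTU17); the answer is its 8 terminal taxa in alphabetical order.

OTU15, OTU17, OTU19, OTU22, OTU25, OTU56, OTU62, OTU66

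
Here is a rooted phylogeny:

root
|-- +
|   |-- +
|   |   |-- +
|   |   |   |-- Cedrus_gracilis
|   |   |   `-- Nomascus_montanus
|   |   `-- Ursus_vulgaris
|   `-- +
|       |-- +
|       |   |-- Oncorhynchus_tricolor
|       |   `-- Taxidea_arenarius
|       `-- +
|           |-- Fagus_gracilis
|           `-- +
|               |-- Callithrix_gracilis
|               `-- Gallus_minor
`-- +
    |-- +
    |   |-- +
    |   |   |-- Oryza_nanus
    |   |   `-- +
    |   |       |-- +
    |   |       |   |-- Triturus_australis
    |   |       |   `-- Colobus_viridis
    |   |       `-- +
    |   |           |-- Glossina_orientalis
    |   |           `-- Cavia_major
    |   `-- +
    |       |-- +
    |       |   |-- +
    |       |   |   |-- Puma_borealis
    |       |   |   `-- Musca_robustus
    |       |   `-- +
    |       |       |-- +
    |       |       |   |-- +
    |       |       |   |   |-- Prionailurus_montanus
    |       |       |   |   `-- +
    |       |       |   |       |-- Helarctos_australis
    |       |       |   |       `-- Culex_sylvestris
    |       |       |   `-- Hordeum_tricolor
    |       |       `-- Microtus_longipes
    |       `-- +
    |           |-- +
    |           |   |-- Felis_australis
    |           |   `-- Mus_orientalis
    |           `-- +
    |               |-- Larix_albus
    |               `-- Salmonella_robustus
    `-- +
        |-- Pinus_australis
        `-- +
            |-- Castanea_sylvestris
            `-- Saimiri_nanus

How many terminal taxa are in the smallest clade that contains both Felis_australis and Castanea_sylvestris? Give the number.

19

The MRCA of Felis_australis and Castanea_sylvestris is the node subtending (((Oryza_nanus,((Triturus_australis,Colobus_viridis),(Glossina_orientalis,Cavia_major))),(((Puma_borealis,Musca_robustus),(((Prionailurus_montanus,(Helarctos_australis,Culex_sylvestris)),Hordeum_tricolor),Microtus_longipes)),((Felis_australis,Mus_orientalis),(Larix_albus,Salmonella_robustus)))),(Pinus_australis,(Castanea_sylvestris,Saimiri_nanus))).
That clade contains 19 terminal taxa: Castanea_sylvestris, Cavia_major, Colobus_viridis, Culex_sylvestris, Felis_australis, Glossina_orientalis, Helarctos_australis, Hordeum_tricolor, Larix_albus, Microtus_longipes, Mus_orientalis, Musca_robustus, Oryza_nanus, Pinus_australis, Prionailurus_montanus, Puma_borealis, Saimiri_nanus, Salmonella_robustus, Triturus_australis.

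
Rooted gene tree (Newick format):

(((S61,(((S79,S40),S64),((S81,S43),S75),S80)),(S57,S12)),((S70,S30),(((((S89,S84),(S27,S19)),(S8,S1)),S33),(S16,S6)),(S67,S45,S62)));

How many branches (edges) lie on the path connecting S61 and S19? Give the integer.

10

The MRCA of S61 and S19 is the root of the tree.
From S61 up to that node: 3 branches. From S19 up to the same node: 7 branches. Total: 3 + 7 = 10.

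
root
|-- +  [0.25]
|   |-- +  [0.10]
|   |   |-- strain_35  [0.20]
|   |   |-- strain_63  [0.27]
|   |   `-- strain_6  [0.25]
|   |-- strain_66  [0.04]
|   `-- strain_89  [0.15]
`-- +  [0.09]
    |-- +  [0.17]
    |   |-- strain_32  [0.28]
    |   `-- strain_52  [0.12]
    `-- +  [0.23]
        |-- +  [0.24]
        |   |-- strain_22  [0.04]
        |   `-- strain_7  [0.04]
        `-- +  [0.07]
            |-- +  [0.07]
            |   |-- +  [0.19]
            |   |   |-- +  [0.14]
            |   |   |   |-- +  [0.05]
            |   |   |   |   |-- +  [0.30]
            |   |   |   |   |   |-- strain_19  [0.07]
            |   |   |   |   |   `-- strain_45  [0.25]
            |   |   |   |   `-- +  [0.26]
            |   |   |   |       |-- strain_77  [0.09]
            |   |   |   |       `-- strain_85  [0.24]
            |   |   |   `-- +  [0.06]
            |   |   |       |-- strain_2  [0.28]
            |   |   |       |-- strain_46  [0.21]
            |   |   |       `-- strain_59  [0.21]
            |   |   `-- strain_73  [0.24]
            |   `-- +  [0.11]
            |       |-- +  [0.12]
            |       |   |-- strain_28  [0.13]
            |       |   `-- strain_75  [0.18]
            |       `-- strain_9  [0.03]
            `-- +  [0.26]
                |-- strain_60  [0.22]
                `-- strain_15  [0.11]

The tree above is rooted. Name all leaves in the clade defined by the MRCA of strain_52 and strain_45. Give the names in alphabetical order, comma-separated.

strain_15, strain_19, strain_2, strain_22, strain_28, strain_32, strain_45, strain_46, strain_52, strain_59, strain_60, strain_7, strain_73, strain_75, strain_77, strain_85, strain_9

Tracing strain_52: it sits inside (strain_32,strain_52).
Tracing strain_45: it sits inside (strain_19,strain_45).
The smallest clade enclosing both is ((strain_32,strain_52),((strain_22,strain_7),((((((strain_19,strain_45),(strain_77,strain_85)),(strain_2,strain_46,strain_59)),strain_73),((strain_28,strain_75),strain_9)),(strain_60,strain_15)))); the answer is its 17 terminal taxa in alphabetical order.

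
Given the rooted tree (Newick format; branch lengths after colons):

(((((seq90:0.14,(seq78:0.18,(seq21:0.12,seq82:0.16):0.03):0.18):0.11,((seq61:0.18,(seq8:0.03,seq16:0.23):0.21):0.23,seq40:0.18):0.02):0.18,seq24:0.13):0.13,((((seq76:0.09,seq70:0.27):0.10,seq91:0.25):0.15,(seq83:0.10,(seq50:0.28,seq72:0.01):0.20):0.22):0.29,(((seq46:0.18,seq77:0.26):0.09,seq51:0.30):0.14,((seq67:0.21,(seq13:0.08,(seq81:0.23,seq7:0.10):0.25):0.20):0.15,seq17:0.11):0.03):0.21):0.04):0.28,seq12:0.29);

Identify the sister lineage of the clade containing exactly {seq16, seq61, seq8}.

seq40

The clade containing exactly {seq16, seq61, seq8} attaches to the tree at the node subtending ((seq61,(seq8,seq16)),seq40).
The other lineage descending from that same node — the sister group — is the single tip seq40.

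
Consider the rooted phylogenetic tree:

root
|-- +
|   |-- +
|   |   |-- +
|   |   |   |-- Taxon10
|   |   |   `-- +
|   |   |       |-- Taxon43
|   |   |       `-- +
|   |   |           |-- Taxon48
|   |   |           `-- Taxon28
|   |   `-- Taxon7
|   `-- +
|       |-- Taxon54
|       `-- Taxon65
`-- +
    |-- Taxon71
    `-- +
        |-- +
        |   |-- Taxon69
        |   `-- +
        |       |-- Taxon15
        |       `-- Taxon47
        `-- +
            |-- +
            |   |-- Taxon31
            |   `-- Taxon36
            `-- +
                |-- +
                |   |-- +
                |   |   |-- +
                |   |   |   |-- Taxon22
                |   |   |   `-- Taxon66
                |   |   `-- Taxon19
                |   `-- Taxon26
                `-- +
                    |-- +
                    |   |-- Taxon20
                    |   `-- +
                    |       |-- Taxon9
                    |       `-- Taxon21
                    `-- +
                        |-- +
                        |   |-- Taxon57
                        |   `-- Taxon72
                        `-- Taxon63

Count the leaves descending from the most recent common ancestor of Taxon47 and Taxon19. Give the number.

The MRCA of Taxon47 and Taxon19 is the node subtending ((Taxon69,(Taxon15,Taxon47)),((Taxon31,Taxon36),((((Taxon22,Taxon66),Taxon19),Taxon26),((Taxon20,(Taxon9,Taxon21)),((Taxon57,Taxon72),Taxon63))))).
That clade contains 15 terminal taxa: Taxon15, Taxon19, Taxon20, Taxon21, Taxon22, Taxon26, Taxon31, Taxon36, Taxon47, Taxon57, Taxon63, Taxon66, Taxon69, Taxon72, Taxon9.

15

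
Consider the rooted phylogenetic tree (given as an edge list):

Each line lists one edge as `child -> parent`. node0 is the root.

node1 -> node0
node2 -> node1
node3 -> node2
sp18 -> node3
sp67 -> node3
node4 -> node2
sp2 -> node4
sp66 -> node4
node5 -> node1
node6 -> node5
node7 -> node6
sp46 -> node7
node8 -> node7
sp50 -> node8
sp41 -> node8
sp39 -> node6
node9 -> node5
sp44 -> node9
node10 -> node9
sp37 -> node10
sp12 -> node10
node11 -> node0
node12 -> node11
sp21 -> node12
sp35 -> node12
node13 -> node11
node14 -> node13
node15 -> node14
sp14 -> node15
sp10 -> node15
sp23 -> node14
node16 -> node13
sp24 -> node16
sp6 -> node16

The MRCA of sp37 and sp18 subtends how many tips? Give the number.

11

The MRCA of sp37 and sp18 is the node subtending (((sp18,sp67),(sp2,sp66)),(((sp46,(sp50,sp41)),sp39),(sp44,(sp37,sp12)))).
That clade contains 11 terminal taxa: sp12, sp18, sp2, sp37, sp39, sp41, sp44, sp46, sp50, sp66, sp67.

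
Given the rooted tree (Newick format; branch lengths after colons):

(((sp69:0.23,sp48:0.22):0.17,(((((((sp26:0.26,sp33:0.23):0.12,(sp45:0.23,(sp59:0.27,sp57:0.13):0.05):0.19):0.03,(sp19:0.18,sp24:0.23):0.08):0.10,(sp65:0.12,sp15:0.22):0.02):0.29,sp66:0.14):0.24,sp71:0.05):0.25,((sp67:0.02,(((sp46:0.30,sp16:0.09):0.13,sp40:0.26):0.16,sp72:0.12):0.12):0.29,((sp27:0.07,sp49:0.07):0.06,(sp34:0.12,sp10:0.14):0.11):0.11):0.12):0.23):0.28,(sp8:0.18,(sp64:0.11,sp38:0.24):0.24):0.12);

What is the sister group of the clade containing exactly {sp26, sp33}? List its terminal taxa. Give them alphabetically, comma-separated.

sp45, sp57, sp59

The clade containing exactly {sp26, sp33} attaches to the tree at the node subtending ((sp26,sp33),(sp45,(sp59,sp57))).
The other lineage descending from that same node — the sister group — is (sp45,(sp59,sp57)); its 3 tips in alphabetical order are the answer.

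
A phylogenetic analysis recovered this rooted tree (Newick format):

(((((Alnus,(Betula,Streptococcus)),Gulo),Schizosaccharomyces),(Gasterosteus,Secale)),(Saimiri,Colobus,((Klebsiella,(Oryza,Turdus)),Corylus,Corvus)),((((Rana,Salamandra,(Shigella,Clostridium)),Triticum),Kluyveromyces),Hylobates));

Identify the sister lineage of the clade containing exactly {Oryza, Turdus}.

Klebsiella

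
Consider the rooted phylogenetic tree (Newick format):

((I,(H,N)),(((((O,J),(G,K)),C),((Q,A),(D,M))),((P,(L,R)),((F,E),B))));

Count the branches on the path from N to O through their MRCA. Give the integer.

The MRCA of N and O is the root of the tree.
From N up to that node: 3 branches. From O up to the same node: 6 branches. Total: 3 + 6 = 9.

9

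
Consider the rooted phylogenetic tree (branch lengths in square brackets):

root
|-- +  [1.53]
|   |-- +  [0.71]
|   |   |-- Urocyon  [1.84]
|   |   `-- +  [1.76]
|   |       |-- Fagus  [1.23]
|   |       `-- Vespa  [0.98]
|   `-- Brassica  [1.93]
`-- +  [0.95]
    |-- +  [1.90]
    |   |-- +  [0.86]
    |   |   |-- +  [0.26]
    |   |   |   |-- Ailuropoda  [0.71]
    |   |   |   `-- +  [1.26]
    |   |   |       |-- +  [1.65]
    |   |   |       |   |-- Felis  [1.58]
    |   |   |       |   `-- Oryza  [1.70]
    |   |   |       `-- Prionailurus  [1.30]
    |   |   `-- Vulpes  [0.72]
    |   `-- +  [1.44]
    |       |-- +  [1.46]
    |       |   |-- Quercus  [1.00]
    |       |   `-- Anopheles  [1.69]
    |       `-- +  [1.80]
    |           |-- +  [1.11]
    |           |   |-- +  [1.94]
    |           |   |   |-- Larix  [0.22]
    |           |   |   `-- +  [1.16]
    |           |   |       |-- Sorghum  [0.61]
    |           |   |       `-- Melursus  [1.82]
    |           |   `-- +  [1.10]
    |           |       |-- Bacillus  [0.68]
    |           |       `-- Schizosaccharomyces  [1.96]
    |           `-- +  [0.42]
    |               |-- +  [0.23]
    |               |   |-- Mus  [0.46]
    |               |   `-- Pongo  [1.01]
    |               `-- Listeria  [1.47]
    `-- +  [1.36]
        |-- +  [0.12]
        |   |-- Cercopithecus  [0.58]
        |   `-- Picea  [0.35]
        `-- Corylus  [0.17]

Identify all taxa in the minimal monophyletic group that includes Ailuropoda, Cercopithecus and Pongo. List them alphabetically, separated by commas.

Ailuropoda, Anopheles, Bacillus, Cercopithecus, Corylus, Felis, Larix, Listeria, Melursus, Mus, Oryza, Picea, Pongo, Prionailurus, Quercus, Schizosaccharomyces, Sorghum, Vulpes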